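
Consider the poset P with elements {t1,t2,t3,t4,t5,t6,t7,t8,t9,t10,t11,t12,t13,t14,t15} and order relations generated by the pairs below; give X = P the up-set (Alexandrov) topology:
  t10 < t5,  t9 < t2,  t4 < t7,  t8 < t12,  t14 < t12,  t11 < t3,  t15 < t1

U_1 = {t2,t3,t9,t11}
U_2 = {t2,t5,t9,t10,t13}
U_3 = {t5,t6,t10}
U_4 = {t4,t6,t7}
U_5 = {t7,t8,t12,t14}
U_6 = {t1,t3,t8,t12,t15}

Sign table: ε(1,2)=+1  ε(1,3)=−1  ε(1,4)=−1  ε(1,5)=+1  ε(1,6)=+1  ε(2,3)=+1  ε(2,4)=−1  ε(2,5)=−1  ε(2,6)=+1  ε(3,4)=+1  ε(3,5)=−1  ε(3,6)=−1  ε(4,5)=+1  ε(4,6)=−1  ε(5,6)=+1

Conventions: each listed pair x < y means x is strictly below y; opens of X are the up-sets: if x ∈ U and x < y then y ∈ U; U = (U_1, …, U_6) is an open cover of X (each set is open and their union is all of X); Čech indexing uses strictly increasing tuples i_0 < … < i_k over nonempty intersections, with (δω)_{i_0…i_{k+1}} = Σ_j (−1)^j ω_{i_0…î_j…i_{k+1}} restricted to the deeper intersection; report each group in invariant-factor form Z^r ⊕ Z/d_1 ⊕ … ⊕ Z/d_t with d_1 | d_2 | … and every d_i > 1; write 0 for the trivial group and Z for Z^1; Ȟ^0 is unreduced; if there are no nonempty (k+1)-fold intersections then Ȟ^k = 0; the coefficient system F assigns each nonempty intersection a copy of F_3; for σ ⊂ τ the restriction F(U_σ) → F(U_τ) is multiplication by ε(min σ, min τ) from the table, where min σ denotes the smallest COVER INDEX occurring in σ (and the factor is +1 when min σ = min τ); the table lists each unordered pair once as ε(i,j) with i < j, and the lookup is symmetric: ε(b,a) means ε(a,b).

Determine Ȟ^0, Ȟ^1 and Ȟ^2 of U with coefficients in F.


Ȟ^0 = Z/3, Ȟ^1 = Z/3 and Ȟ^2 = 0

nerve of the cover:
  U12={t2,t9} U16={t3} U23={t5,t10} U34={t6} U45={t7} U56={t8,t12}
C dims 6,6; δ0: rk_F3 5
Ȟ^0 = (6 − 5) − 0 = 1, so Ȟ^0 ≅ Z/3
Ȟ^1 = (6 − 0) − 5 = 1, so Ȟ^1 ≅ Z/3
Ȟ^2 = (0 − 0) − 0 = 0, so Ȟ^2 ≅ 0


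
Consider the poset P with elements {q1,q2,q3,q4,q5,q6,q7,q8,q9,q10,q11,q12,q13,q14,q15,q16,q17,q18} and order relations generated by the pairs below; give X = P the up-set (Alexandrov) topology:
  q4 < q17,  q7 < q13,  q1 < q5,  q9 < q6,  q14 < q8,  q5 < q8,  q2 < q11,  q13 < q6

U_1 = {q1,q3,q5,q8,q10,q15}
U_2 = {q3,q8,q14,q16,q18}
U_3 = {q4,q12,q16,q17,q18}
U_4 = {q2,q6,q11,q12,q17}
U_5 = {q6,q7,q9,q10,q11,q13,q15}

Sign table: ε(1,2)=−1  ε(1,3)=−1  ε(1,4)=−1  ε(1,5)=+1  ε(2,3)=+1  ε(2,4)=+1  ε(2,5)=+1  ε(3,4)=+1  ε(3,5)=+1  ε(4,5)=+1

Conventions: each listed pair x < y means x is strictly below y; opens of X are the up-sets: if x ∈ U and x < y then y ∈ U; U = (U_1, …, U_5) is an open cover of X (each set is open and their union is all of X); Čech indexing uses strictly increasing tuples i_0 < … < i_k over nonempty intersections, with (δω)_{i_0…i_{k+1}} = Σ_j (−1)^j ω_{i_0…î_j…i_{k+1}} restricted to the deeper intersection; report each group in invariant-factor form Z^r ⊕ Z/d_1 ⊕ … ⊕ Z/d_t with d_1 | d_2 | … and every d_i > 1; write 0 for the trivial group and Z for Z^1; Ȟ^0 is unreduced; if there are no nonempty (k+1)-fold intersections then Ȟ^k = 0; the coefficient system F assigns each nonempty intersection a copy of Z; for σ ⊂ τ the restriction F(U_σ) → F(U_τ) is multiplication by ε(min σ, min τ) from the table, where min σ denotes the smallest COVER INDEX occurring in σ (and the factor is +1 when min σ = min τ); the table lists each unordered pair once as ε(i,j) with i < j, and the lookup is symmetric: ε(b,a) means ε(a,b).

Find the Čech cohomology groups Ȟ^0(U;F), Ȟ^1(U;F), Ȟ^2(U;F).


nonempty intersections:
  U12={q3,q8} U15={q10,q15} U23={q16,q18} U34={q12,q17} U45={q6,q11}
C dims 5,5; δ0: rk 5, SNF 1^4·2
Ȟ^0: (5−5)−0=0 ⇒ 0
Ȟ^1: (5−0)−5=0 plus torsion [2] ⇒ Z/2
Ȟ^2: (0−0)−0=0 ⇒ 0

Ȟ^0 = 0, Ȟ^1 = Z/2, Ȟ^2 = 0


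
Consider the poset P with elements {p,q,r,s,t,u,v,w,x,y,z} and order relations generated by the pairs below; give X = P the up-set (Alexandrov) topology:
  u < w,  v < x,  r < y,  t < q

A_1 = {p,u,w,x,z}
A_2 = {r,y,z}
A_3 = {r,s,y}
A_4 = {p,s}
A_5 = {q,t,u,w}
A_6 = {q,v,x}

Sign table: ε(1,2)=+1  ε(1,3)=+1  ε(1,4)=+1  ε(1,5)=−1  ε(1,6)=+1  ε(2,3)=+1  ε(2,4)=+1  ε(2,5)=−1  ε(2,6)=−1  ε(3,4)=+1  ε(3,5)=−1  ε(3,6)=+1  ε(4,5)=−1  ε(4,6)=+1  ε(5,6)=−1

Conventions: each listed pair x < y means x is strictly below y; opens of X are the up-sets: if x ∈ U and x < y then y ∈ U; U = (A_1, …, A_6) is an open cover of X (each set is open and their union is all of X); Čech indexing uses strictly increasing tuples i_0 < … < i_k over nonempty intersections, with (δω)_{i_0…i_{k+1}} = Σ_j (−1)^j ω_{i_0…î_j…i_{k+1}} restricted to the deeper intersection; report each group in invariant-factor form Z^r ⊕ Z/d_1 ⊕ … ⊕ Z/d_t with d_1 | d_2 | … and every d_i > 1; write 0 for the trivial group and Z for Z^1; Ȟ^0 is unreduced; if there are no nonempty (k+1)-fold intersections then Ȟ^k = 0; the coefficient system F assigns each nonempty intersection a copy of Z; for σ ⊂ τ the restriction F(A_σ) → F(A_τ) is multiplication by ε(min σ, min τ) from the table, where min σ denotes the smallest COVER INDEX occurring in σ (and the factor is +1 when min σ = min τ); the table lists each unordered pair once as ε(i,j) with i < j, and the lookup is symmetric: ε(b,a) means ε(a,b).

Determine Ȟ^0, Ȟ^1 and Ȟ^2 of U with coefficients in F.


Ȟ^0 ≅ Z; Ȟ^1 ≅ Z^2; Ȟ^2 ≅ 0

intersection data:
  A12={z} A14={p} A15={u,w} A16={x} A23={r,y} A34={s} A56={q}
C dims 6,7; δ0: rk 5, SNF 1^5
Ȟ^0 = (6 − 5) − 0 = 1, so Ȟ^0 ≅ Z
Ȟ^1 = (7 − 0) − 5 = 2, so Ȟ^1 ≅ Z^2
Ȟ^2 = (0 − 0) − 0 = 0, so Ȟ^2 ≅ 0


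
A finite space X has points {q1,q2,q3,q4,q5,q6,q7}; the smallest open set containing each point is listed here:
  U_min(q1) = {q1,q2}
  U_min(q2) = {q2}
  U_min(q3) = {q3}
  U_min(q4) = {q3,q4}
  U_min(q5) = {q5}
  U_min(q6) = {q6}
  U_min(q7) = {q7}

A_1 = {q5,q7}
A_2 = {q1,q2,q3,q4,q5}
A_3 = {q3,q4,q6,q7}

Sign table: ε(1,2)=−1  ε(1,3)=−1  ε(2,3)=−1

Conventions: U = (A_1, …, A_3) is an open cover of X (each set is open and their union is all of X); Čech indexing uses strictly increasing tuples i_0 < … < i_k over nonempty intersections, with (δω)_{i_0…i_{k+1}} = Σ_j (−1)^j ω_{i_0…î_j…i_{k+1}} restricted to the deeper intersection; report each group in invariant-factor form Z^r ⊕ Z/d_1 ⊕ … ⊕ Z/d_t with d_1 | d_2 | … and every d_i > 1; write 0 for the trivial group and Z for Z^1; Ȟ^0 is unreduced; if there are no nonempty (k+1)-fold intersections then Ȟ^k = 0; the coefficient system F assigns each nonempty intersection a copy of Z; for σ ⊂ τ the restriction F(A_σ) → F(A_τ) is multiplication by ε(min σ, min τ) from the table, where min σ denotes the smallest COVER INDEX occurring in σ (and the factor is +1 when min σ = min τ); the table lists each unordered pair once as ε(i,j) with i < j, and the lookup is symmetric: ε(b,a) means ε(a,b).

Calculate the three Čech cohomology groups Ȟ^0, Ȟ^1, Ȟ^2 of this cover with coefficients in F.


nonempty overlaps:
  A12={q5} A13={q7} A23={q3,q4}
C dims 3,3; δ0: rk 3, SNF 1^2·2
degree 0: 3−3−0 = 0 → Ȟ^0 ≅ 0
degree 1: 3−0−3 = 0 plus torsion [2] → Ȟ^1 ≅ Z/2
degree 2: 0−0−0 = 0 → Ȟ^2 ≅ 0

Ȟ^0 = 0, Ȟ^1 = Z/2, Ȟ^2 = 0


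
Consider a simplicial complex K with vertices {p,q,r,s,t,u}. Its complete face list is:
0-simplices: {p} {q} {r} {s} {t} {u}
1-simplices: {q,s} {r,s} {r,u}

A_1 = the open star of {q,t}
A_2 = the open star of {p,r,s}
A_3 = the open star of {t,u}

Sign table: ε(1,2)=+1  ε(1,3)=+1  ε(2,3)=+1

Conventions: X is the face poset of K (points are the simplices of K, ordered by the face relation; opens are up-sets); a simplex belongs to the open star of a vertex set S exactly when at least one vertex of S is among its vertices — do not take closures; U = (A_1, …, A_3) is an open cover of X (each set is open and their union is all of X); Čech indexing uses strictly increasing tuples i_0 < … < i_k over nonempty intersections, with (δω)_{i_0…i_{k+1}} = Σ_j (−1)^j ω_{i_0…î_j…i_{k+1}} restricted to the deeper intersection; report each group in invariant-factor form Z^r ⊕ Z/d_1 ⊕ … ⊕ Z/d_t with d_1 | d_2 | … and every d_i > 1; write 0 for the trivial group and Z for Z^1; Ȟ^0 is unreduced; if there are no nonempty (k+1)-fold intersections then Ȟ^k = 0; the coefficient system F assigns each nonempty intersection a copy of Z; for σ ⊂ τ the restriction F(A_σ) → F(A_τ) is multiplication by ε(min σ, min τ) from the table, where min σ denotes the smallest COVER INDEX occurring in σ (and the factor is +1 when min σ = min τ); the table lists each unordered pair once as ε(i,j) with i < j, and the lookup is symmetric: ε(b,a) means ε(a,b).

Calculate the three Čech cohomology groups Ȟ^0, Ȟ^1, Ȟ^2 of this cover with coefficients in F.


Ȟ^0 ≅ Z, Ȟ^1 ≅ Z and Ȟ^2 ≅ 0

nerve of the cover:
  A1={{q},{t},{q,s}} A2={{p},{r},{s},{q,s},{r,s},{r,u}} A3={{t},{u},{r,u}}
  A12={{q,s}} A13={{t}} A23={{r,u}}
C dims 3,3; δ0: rk 2, SNF 1^2
Ȟ^0 = (3 − 2) − 0 = 1, so Ȟ^0 ≅ Z
Ȟ^1 = (3 − 0) − 2 = 1, so Ȟ^1 ≅ Z
Ȟ^2 = (0 − 0) − 0 = 0, so Ȟ^2 ≅ 0


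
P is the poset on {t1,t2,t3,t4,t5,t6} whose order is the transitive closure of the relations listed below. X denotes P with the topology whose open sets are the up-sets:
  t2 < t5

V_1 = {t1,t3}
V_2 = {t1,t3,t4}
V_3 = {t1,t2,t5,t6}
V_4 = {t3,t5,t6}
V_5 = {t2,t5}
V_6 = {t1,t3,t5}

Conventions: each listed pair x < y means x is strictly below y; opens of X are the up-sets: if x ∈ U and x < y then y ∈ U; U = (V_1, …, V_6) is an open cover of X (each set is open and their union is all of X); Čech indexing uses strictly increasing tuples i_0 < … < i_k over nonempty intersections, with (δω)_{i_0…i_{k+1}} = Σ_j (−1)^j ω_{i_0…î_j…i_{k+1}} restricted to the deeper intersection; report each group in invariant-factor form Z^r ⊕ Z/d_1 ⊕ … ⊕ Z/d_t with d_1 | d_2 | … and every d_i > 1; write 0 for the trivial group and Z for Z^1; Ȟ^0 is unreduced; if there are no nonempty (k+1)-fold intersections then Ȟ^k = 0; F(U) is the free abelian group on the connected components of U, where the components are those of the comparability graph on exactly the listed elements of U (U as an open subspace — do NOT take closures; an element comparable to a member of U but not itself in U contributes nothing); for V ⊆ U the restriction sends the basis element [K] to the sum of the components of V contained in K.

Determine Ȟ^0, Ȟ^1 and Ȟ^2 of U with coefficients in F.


Ȟ^0 = Z^5, Ȟ^1 = 0, Ȟ^2 = 0

nerve simplices:
  V12={t1,t3} V13={t1} V14={t3} V16={t1,t3} V23={t1} V24={t3} V26={t1,t3} V34={t5,t6} V35={t2,t5} V36={t1,t5} V45={t5} V46={t3,t5} V56={t5}
  V123={t1} V124={t3} V126={t1,t3} V136={t1} V146={t3} V236={t1} V246={t3} V345={t5} V346={t5} V356={t5} V456={t5}
  V1236={t1} V1246={t3} V3456={t5}
components per intersection:
  V1: {t1} {t3}
  V2: {t1} {t3} {t4}
  V3: {t1} {t2,t5} {t6}
  V4: {t3} {t5} {t6}
  V5: {t2,t5}
  V6: {t1} {t3} {t5}
  V12: {t1} {t3}
  V13: {t1}
  V14: {t3}
  V16: {t1} {t3}
  V23: {t1}
  V24: {t3}
  V26: {t1} {t3}
  V34: {t5} {t6}
  V35: {t2,t5}
  V36: {t1} {t5}
  V45: {t5}
  V46: {t3} {t5}
  V56: {t5}
  V123: {t1}
  V124: {t3}
  V126: {t1} {t3}
  V136: {t1}
  V146: {t3}
  V236: {t1}
  V246: {t3}
  V345: {t5}
  V346: {t5}
  V356: {t5}
  V456: {t5}
  V1236: {t1}
  V1246: {t3}
  V3456: {t5}
C dims 15,19,12,3; δ0: rk 10, SNF 1^10; δ1: rk 9, SNF 1^9; δ2: rk 3, SNF 1^3
degree 0: 15−10−0 = 5 → Ȟ^0 ≅ Z^5
degree 1: 19−9−10 = 0 → Ȟ^1 ≅ 0
degree 2: 12−3−9 = 0 → Ȟ^2 ≅ 0


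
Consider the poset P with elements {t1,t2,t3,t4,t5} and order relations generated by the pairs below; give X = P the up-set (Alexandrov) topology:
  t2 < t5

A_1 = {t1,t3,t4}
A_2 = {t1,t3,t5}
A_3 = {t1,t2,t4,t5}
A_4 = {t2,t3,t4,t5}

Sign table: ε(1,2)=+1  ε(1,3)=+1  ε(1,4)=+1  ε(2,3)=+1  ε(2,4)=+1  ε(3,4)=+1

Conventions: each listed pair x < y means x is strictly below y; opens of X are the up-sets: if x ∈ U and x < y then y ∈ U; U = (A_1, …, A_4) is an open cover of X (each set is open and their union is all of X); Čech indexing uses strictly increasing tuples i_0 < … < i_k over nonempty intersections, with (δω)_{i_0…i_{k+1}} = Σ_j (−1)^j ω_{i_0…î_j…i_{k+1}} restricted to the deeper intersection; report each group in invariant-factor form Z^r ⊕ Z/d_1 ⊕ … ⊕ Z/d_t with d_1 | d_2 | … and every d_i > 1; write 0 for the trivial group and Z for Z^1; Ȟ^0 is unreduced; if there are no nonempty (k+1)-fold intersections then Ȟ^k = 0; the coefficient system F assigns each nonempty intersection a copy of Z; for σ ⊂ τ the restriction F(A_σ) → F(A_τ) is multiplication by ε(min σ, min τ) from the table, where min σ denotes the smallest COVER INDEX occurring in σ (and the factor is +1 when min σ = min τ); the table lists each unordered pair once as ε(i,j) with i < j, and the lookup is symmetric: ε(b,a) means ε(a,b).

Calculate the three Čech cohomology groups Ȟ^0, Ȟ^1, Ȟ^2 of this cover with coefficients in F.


nerve simplices:
  A12={t1,t3} A13={t1,t4} A14={t3,t4} A23={t1,t5} A24={t3,t5} A34={t2,t4,t5}
  A123={t1} A124={t3} A134={t4} A234={t5}
C dims 4,6,4; δ0: rk 3, SNF 1^3; δ1: rk 3, SNF 1^3
degree 0: 4−3−0 = 1 → Ȟ^0 ≅ Z
degree 1: 6−3−3 = 0 → Ȟ^1 ≅ 0
degree 2: 4−0−3 = 1 → Ȟ^2 ≅ Z

Ȟ^0 ≅ Z; Ȟ^1 ≅ 0; Ȟ^2 ≅ Z


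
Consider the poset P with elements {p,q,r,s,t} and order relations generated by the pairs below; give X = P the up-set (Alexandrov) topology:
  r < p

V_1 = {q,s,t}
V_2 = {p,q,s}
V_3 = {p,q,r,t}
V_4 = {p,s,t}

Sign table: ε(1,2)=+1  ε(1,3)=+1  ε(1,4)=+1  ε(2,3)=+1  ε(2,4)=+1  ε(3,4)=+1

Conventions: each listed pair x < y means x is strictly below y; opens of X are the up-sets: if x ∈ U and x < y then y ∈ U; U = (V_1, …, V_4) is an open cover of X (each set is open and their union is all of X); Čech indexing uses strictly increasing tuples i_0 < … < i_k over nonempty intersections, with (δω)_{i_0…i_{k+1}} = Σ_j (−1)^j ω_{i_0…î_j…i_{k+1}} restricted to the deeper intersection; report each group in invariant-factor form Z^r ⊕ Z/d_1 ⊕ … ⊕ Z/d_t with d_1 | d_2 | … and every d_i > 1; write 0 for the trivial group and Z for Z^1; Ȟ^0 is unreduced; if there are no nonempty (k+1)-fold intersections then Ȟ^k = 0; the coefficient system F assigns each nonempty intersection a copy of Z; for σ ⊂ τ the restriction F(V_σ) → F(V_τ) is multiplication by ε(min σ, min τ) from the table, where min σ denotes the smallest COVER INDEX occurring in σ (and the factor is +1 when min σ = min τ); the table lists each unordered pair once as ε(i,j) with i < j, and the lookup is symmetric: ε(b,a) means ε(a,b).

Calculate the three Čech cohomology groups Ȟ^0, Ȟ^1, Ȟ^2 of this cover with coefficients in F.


nonempty overlaps:
  V12={q,s} V13={q,t} V14={s,t} V23={p,q} V24={p,s} V34={p,t}
  V123={q} V124={s} V134={t} V234={p}
C dims 4,6,4; δ0: rk 3, SNF 1^3; δ1: rk 3, SNF 1^3
degree 0: 4−3−0 = 1 → Ȟ^0 ≅ Z
degree 1: 6−3−3 = 0 → Ȟ^1 ≅ 0
degree 2: 4−0−3 = 1 → Ȟ^2 ≅ Z

Ȟ^0 ≅ Z,  Ȟ^1 ≅ 0,  Ȟ^2 ≅ Z


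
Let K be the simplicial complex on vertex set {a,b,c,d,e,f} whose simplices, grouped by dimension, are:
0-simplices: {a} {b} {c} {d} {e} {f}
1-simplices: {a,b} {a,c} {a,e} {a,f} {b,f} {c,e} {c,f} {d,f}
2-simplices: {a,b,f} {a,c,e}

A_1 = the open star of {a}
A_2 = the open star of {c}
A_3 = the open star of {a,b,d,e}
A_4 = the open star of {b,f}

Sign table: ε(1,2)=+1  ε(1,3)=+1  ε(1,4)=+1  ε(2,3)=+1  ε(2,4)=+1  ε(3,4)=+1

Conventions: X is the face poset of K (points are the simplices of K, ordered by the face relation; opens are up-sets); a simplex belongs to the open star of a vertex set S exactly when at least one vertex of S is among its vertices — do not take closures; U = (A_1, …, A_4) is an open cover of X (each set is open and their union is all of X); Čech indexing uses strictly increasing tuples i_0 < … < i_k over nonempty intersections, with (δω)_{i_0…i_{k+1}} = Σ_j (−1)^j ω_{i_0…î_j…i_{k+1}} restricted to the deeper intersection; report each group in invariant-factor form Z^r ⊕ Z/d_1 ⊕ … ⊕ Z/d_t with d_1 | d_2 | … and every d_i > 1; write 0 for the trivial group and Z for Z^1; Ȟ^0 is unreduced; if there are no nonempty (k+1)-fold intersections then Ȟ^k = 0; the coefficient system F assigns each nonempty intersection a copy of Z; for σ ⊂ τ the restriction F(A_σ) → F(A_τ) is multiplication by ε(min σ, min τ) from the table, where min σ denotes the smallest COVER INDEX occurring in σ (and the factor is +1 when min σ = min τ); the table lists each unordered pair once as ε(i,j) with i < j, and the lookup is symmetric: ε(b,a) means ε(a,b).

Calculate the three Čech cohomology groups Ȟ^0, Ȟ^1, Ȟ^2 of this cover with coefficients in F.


nerve simplices:
  A1={{a},{a,b},{a,c},{a,e},{a,f},{a,b,f},{a,c,e}} A2={{c},{a,c},{c,e},{c,f},{a,c,e}} A3={{a},{b},{d},{e},{a,b},{a,c},{a,e},{a,f},{b,f},{c,e},{d,f},{a,b,f},{a,c,e}} A4={{b},{f},{a,b},{a,f},{b,f},{c,f},{d,f},{a,b,f}}
  A12={{a,c},{a,c,e}} A13={{a},{a,b},{a,c},{a,e},{a,f},{a,b,f},{a,c,e}} A14={{a,b},{a,f},{a,b,f}} A23={{a,c},{c,e},{a,c,e}} A24={{c,f}} A34={{b},{a,b},{a,f},{b,f},{d,f},{a,b,f}}
  A123={{a,c},{a,c,e}} A134={{a,b},{a,f},{a,b,f}}
C dims 4,6,2; δ0: rk 3, SNF 1^3; δ1: rk 2, SNF 1^2
degree 0: 4−3−0 = 1 → Ȟ^0 ≅ Z
degree 1: 6−2−3 = 1 → Ȟ^1 ≅ Z
degree 2: 2−0−2 = 0 → Ȟ^2 ≅ 0

Ȟ^0 ≅ Z, Ȟ^1 ≅ Z, Ȟ^2 ≅ 0


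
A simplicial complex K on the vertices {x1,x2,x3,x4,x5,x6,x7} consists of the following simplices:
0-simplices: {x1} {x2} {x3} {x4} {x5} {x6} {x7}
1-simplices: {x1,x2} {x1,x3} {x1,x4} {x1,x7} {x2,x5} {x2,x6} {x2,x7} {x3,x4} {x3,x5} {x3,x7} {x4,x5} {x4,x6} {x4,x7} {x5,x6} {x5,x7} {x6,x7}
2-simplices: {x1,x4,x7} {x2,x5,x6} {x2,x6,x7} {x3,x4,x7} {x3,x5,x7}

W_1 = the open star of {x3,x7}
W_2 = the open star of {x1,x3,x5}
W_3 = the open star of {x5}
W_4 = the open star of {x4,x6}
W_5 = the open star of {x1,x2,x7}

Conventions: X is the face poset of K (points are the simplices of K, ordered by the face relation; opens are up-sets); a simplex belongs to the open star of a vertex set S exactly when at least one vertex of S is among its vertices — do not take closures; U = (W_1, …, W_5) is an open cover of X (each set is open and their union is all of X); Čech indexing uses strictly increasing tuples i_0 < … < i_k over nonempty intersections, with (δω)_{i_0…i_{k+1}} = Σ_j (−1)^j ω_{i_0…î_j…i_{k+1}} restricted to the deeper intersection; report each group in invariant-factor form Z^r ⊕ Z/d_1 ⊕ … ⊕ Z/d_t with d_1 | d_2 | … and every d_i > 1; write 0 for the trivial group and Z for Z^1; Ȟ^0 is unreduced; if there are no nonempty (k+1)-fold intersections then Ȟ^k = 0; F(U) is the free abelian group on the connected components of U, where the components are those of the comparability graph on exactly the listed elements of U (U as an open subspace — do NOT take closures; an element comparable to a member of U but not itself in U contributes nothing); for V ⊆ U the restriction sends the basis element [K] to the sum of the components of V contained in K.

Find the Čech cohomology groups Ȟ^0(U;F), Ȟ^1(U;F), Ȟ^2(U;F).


Ȟ^0 ≅ Z, Ȟ^1 ≅ Z^4, Ȟ^2 ≅ 0

nonempty intersections:
  W1={{x3},{x7},{x1,x3},{x1,x7},{x2,x7},{x3,x4},{x3,x5},{x3,x7},{x4,x7},{x5,x7},{x6,x7},{x1,x4,x7},{x2,x6,x7},{x3,x4,x7},{x3,x5,x7}} W2={{x1},{x3},{x5},{x1,x2},{x1,x3},{x1,x4},{x1,x7},{x2,x5},{x3,x4},{x3,x5},{x3,x7},{x4,x5},{x5,x6},{x5,x7},{x1,x4,x7},{x2,x5,x6},{x3,x4,x7},{x3,x5,x7}} W3={{x5},{x2,x5},{x3,x5},{x4,x5},{x5,x6},{x5,x7},{x2,x5,x6},{x3,x5,x7}} W4={{x4},{x6},{x1,x4},{x2,x6},{x3,x4},{x4,x5},{x4,x6},{x4,x7},{x5,x6},{x6,x7},{x1,x4,x7},{x2,x5,x6},{x2,x6,x7},{x3,x4,x7}} W5={{x1},{x2},{x7},{x1,x2},{x1,x3},{x1,x4},{x1,x7},{x2,x5},{x2,x6},{x2,x7},{x3,x7},{x4,x7},{x5,x7},{x6,x7},{x1,x4,x7},{x2,x5,x6},{x2,x6,x7},{x3,x4,x7},{x3,x5,x7}}
  W12={{x3},{x1,x3},{x1,x7},{x3,x4},{x3,x5},{x3,x7},{x5,x7},{x1,x4,x7},{x3,x4,x7},{x3,x5,x7}} W13={{x3,x5},{x5,x7},{x3,x5,x7}} W14={{x3,x4},{x4,x7},{x6,x7},{x1,x4,x7},{x2,x6,x7},{x3,x4,x7}} W15={{x7},{x1,x3},{x1,x7},{x2,x7},{x3,x7},{x4,x7},{x5,x7},{x6,x7},{x1,x4,x7},{x2,x6,x7},{x3,x4,x7},{x3,x5,x7}} W23={{x5},{x2,x5},{x3,x5},{x4,x5},{x5,x6},{x5,x7},{x2,x5,x6},{x3,x5,x7}} W24={{x1,x4},{x3,x4},{x4,x5},{x5,x6},{x1,x4,x7},{x2,x5,x6},{x3,x4,x7}} W25={{x1},{x1,x2},{x1,x3},{x1,x4},{x1,x7},{x2,x5},{x3,x7},{x5,x7},{x1,x4,x7},{x2,x5,x6},{x3,x4,x7},{x3,x5,x7}} W34={{x4,x5},{x5,x6},{x2,x5,x6}} W35={{x2,x5},{x5,x7},{x2,x5,x6},{x3,x5,x7}} W45={{x1,x4},{x2,x6},{x4,x7},{x6,x7},{x1,x4,x7},{x2,x5,x6},{x2,x6,x7},{x3,x4,x7}}
  W123={{x3,x5},{x5,x7},{x3,x5,x7}} W124={{x3,x4},{x1,x4,x7},{x3,x4,x7}} W125={{x1,x3},{x1,x7},{x3,x7},{x5,x7},{x1,x4,x7},{x3,x4,x7},{x3,x5,x7}} W135={{x5,x7},{x3,x5,x7}} W145={{x4,x7},{x6,x7},{x1,x4,x7},{x2,x6,x7},{x3,x4,x7}} W234={{x4,x5},{x5,x6},{x2,x5,x6}} W235={{x2,x5},{x5,x7},{x2,x5,x6},{x3,x5,x7}} W245={{x1,x4},{x1,x4,x7},{x2,x5,x6},{x3,x4,x7}} W345={{x2,x5,x6}}
  W1235={{x5,x7},{x3,x5,x7}} W1245={{x1,x4,x7},{x3,x4,x7}} W2345={{x2,x5,x6}}
components per intersection:
  W1: {{x3},{x7},{x1,x3},{x1,x7},{x2,x7},{x3,x4},{x3,x5},{x3,x7},{x4,x7},{x5,x7},{x6,x7},{x1,x4,x7},{x2,x6,x7},{x3,x4,x7},{x3,x5,x7}}
  W2: {{x1},{x3},{x5},{x1,x2},{x1,x3},{x1,x4},{x1,x7},{x2,x5},{x3,x4},{x3,x5},{x3,x7},{x4,x5},{x5,x6},{x5,x7},{x1,x4,x7},{x2,x5,x6},{x3,x4,x7},{x3,x5,x7}}
  W3: {{x5},{x2,x5},{x3,x5},{x4,x5},{x5,x6},{x5,x7},{x2,x5,x6},{x3,x5,x7}}
  W4: {{x4},{x6},{x1,x4},{x2,x6},{x3,x4},{x4,x5},{x4,x6},{x4,x7},{x5,x6},{x6,x7},{x1,x4,x7},{x2,x5,x6},{x2,x6,x7},{x3,x4,x7}}
  W5: {{x1},{x2},{x7},{x1,x2},{x1,x3},{x1,x4},{x1,x7},{x2,x5},{x2,x6},{x2,x7},{x3,x7},{x4,x7},{x5,x7},{x6,x7},{x1,x4,x7},{x2,x5,x6},{x2,x6,x7},{x3,x4,x7},{x3,x5,x7}}
  W12: {{x3},{x1,x3},{x3,x4},{x3,x5},{x3,x7},{x5,x7},{x3,x4,x7},{x3,x5,x7}} {{x1,x7},{x1,x4,x7}}
  W13: {{x3,x5},{x5,x7},{x3,x5,x7}}
  W14: {{x3,x4},{x4,x7},{x1,x4,x7},{x3,x4,x7}} {{x6,x7},{x2,x6,x7}}
  W15: {{x7},{x1,x7},{x2,x7},{x3,x7},{x4,x7},{x5,x7},{x6,x7},{x1,x4,x7},{x2,x6,x7},{x3,x4,x7},{x3,x5,x7}} {{x1,x3}}
  W23: {{x5},{x2,x5},{x3,x5},{x4,x5},{x5,x6},{x5,x7},{x2,x5,x6},{x3,x5,x7}}
  W24: {{x1,x4},{x1,x4,x7}} {{x3,x4},{x3,x4,x7}} {{x4,x5}} {{x5,x6},{x2,x5,x6}}
  W25: {{x1},{x1,x2},{x1,x3},{x1,x4},{x1,x7},{x1,x4,x7}} {{x2,x5},{x2,x5,x6}} {{x3,x7},{x5,x7},{x3,x4,x7},{x3,x5,x7}}
  W34: {{x4,x5}} {{x5,x6},{x2,x5,x6}}
  W35: {{x2,x5},{x2,x5,x6}} {{x5,x7},{x3,x5,x7}}
  W45: {{x1,x4},{x4,x7},{x1,x4,x7},{x3,x4,x7}} {{x2,x6},{x6,x7},{x2,x5,x6},{x2,x6,x7}}
  W123: {{x3,x5},{x5,x7},{x3,x5,x7}}
  W124: {{x3,x4},{x3,x4,x7}} {{x1,x4,x7}}
  W125: {{x1,x3}} {{x1,x7},{x1,x4,x7}} {{x3,x7},{x5,x7},{x3,x4,x7},{x3,x5,x7}}
  W135: {{x5,x7},{x3,x5,x7}}
  W145: {{x4,x7},{x1,x4,x7},{x3,x4,x7}} {{x6,x7},{x2,x6,x7}}
  W234: {{x4,x5}} {{x5,x6},{x2,x5,x6}}
  W235: {{x2,x5},{x2,x5,x6}} {{x5,x7},{x3,x5,x7}}
  W245: {{x1,x4},{x1,x4,x7}} {{x2,x5,x6}} {{x3,x4,x7}}
  W345: {{x2,x5,x6}}
  W1235: {{x5,x7},{x3,x5,x7}}
  W1245: {{x1,x4,x7}} {{x3,x4,x7}}
  W2345: {{x2,x5,x6}}
C dims 5,21,17,4; δ0: rk 4, SNF 1^4; δ1: rk 13, SNF 1^13; δ2: rk 4, SNF 1^4
Ȟ^0: (5−4)−0=1 ⇒ Z
Ȟ^1: (21−13)−4=4 ⇒ Z^4
Ȟ^2: (17−4)−13=0 ⇒ 0


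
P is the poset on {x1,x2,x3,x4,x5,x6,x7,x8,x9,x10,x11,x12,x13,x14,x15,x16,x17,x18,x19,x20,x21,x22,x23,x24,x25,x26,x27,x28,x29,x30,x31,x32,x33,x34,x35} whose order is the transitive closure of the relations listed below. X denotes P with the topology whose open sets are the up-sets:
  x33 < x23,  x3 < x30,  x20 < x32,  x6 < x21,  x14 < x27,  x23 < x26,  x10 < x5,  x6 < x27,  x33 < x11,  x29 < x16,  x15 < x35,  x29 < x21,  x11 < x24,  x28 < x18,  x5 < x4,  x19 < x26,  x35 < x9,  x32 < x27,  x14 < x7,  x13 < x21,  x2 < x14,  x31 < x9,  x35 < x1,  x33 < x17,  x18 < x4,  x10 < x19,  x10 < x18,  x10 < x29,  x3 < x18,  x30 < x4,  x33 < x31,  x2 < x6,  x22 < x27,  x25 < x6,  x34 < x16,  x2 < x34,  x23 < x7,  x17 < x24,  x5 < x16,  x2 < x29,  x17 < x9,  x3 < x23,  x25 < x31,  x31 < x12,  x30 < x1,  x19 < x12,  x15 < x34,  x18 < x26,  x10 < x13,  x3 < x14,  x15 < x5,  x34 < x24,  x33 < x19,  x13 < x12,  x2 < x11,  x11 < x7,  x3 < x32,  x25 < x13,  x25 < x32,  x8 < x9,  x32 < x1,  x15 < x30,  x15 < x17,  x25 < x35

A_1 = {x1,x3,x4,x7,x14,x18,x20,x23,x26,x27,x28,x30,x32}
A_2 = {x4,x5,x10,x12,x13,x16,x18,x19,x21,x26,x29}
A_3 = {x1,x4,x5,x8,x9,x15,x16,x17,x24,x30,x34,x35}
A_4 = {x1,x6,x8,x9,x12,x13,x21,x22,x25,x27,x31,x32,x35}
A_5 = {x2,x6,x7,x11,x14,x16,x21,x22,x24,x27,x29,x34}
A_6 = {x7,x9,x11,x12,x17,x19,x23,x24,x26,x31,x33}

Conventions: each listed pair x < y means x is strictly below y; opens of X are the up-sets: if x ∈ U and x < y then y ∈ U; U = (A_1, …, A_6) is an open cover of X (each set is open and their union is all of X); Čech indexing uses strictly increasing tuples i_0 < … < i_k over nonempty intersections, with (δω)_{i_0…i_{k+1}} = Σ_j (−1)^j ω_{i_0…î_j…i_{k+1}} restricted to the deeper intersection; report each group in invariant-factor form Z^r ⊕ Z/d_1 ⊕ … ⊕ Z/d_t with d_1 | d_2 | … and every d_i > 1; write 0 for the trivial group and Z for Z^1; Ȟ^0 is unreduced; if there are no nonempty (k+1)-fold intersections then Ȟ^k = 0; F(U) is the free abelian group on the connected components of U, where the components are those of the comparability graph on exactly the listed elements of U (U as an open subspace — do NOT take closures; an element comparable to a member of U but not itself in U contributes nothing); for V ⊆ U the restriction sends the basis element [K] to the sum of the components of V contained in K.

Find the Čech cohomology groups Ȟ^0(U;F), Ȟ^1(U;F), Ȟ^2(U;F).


Ȟ^0 = Z, Ȟ^1 = 0 and Ȟ^2 = Z/2

nerve of the cover:
  A12={x4,x18,x26} A13={x1,x4,x30} A14={x1,x27,x32} A15={x7,x14,x27} A16={x7,x23,x26} A23={x4,x5,x16} A24={x12,x13,x21} A25={x16,x21,x29} A26={x12,x19,x26} A34={x1,x8,x9,x35} A35={x16,x24,x34} A36={x9,x17,x24} A45={x6,x21,x22,x27} A46={x9,x12,x31} A56={x7,x11,x24}
  A123={x4} A126={x26} A134={x1} A145={x27} A156={x7} A235={x16} A245={x21} A246={x12} A346={x9} A356={x24}
components per intersection:
  A1: {x1,x3,x4,x7,x14,x18,x20,x23,x26,x27,x28,x30,x32}
  A2: {x4,x5,x10,x12,x13,x16,x18,x19,x21,x26,x29}
  A3: {x1,x4,x5,x8,x9,x15,x16,x17,x24,x30,x34,x35}
  A4: {x1,x6,x8,x9,x12,x13,x21,x22,x25,x27,x31,x32,x35}
  A5: {x2,x6,x7,x11,x14,x16,x21,x22,x24,x27,x29,x34}
  A6: {x7,x9,x11,x12,x17,x19,x23,x24,x26,x31,x33}
  A12: {x4,x18,x26}
  A13: {x1,x4,x30}
  A14: {x1,x27,x32}
  A15: {x7,x14,x27}
  A16: {x7,x23,x26}
  A23: {x4,x5,x16}
  A24: {x12,x13,x21}
  A25: {x16,x21,x29}
  A26: {x12,x19,x26}
  A34: {x1,x8,x9,x35}
  A35: {x16,x24,x34}
  A36: {x9,x17,x24}
  A45: {x6,x21,x22,x27}
  A46: {x9,x12,x31}
  A56: {x7,x11,x24}
  A123: {x4}
  A126: {x26}
  A134: {x1}
  A145: {x27}
  A156: {x7}
  A235: {x16}
  A245: {x21}
  A246: {x12}
  A346: {x9}
  A356: {x24}
C dims 6,15,10; δ0: rk 5, SNF 1^5; δ1: rk 10, SNF 1^9·2
Ȟ^0 = (6 − 5) − 0 = 1, so Ȟ^0 ≅ Z
Ȟ^1 = (15 − 10) − 5 = 0, so Ȟ^1 ≅ 0
Ȟ^2 = (10 − 0) − 10 = 0 plus torsion [2], so Ȟ^2 ≅ Z/2


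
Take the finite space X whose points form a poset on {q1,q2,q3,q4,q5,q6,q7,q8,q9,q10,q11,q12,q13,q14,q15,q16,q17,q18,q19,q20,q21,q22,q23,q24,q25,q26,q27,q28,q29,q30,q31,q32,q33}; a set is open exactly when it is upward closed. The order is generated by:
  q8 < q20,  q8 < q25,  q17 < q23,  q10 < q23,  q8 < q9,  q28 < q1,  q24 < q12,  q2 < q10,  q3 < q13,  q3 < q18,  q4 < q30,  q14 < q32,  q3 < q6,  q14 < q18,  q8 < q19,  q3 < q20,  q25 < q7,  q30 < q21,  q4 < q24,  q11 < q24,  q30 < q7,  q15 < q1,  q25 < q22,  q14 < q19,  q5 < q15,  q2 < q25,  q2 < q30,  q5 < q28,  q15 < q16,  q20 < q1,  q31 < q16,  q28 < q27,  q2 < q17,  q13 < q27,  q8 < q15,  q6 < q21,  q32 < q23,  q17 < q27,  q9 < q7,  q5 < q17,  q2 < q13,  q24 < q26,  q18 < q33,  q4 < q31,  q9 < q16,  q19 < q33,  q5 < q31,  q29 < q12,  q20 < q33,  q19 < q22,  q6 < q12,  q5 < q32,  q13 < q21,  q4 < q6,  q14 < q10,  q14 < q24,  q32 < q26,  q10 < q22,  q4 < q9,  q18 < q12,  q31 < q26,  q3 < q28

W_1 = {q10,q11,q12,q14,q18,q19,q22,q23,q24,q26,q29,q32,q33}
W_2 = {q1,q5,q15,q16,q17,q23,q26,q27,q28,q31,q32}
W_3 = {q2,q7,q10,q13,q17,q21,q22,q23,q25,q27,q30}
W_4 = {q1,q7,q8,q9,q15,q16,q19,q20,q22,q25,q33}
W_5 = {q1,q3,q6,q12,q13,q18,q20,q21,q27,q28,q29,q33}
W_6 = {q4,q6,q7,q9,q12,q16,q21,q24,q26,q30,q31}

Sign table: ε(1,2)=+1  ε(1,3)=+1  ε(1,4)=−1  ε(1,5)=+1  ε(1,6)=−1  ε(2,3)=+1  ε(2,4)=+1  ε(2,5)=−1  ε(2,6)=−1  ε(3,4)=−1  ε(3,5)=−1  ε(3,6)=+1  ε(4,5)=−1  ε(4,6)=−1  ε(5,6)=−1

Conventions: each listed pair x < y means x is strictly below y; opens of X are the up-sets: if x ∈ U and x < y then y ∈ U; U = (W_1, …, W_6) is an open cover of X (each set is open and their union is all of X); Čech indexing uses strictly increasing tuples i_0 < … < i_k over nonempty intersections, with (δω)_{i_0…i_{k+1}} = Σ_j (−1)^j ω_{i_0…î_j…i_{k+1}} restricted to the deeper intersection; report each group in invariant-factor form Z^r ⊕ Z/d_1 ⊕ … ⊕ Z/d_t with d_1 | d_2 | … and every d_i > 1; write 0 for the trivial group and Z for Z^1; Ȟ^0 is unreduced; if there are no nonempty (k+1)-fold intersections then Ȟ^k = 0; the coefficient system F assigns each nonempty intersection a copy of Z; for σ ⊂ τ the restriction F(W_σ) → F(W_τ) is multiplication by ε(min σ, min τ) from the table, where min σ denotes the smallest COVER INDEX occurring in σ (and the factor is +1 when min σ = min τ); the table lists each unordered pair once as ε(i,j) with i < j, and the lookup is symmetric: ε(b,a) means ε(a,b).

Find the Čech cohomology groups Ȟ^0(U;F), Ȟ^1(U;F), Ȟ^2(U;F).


nonempty overlaps:
  W12={q23,q26,q32} W13={q10,q22,q23} W14={q19,q22,q33} W15={q12,q18,q29,q33} W16={q12,q24,q26} W23={q17,q23,q27} W24={q1,q15,q16} W25={q1,q27,q28} W26={q16,q26,q31} W34={q7,q22,q25} W35={q13,q21,q27} W36={q7,q21,q30} W45={q1,q20,q33} W46={q7,q9,q16} W56={q6,q12,q21}
  W123={q23} W126={q26} W134={q22} W145={q33} W156={q12} W235={q27} W245={q1} W246={q16} W346={q7} W356={q21}
C dims 6,15,10; δ0: rk 6, SNF 1^5·2; δ1: rk 9, SNF 1^9
degree 0: 6−6−0 = 0 → Ȟ^0 ≅ 0
degree 1: 15−9−6 = 0 plus torsion [2] → Ȟ^1 ≅ Z/2
degree 2: 10−0−9 = 1 → Ȟ^2 ≅ Z

Ȟ^0 ≅ 0, Ȟ^1 ≅ Z/2, Ȟ^2 ≅ Z


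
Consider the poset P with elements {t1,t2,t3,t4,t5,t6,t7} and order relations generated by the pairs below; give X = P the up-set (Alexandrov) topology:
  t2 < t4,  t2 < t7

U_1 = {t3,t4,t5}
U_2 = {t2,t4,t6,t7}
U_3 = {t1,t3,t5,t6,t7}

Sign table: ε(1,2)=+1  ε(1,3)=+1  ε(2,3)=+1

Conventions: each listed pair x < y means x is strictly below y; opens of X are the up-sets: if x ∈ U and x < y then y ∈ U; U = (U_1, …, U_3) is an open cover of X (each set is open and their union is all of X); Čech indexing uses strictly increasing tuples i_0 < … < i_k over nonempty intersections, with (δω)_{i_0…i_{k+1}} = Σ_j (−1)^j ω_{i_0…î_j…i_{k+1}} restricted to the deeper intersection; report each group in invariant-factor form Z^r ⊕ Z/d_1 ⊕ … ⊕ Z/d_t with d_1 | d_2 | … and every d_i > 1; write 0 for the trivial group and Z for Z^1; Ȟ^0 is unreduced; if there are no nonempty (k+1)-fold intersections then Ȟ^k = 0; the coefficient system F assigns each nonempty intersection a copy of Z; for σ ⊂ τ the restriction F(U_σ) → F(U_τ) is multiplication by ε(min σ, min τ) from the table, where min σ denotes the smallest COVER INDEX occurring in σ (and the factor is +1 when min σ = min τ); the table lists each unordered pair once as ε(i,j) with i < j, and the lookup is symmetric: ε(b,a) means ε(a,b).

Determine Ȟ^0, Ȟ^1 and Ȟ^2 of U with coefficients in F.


nerve simplices:
  U12={t4} U13={t3,t5} U23={t6,t7}
C dims 3,3; δ0: rk 2, SNF 1^2
degree 0: 3−2−0 = 1 → Ȟ^0 ≅ Z
degree 1: 3−0−2 = 1 → Ȟ^1 ≅ Z
degree 2: 0−0−0 = 0 → Ȟ^2 ≅ 0

Ȟ^0 = Z,  Ȟ^1 = Z,  Ȟ^2 = 0


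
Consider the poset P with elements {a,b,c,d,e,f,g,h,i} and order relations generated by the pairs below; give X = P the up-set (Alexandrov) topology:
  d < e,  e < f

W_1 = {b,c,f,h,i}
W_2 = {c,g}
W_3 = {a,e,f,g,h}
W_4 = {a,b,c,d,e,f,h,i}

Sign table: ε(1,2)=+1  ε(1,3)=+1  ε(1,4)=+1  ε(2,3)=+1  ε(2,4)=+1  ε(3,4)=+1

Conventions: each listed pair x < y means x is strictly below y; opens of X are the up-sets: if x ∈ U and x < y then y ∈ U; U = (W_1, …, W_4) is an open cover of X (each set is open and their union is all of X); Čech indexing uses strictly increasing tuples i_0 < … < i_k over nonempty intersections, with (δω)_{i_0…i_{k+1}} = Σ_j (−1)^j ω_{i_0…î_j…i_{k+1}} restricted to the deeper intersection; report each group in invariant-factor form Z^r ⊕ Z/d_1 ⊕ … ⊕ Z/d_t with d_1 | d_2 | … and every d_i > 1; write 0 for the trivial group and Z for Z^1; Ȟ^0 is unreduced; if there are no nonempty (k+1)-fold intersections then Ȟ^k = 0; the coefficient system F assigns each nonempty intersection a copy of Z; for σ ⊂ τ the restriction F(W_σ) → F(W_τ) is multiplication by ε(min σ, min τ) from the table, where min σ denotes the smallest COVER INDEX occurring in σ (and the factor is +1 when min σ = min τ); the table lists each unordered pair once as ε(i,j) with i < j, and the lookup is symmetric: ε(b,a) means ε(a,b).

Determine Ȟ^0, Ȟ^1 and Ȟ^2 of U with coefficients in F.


nerve simplices:
  W12={c} W13={f,h} W14={b,c,f,h,i} W23={g} W24={c} W34={a,e,f,h}
  W124={c} W134={f,h}
C dims 4,6,2; δ0: rk 3, SNF 1^3; δ1: rk 2, SNF 1^2
degree 0: 4−3−0 = 1 → Ȟ^0 ≅ Z
degree 1: 6−2−3 = 1 → Ȟ^1 ≅ Z
degree 2: 2−0−2 = 0 → Ȟ^2 ≅ 0

Ȟ^0 ≅ Z,  Ȟ^1 ≅ Z,  Ȟ^2 ≅ 0


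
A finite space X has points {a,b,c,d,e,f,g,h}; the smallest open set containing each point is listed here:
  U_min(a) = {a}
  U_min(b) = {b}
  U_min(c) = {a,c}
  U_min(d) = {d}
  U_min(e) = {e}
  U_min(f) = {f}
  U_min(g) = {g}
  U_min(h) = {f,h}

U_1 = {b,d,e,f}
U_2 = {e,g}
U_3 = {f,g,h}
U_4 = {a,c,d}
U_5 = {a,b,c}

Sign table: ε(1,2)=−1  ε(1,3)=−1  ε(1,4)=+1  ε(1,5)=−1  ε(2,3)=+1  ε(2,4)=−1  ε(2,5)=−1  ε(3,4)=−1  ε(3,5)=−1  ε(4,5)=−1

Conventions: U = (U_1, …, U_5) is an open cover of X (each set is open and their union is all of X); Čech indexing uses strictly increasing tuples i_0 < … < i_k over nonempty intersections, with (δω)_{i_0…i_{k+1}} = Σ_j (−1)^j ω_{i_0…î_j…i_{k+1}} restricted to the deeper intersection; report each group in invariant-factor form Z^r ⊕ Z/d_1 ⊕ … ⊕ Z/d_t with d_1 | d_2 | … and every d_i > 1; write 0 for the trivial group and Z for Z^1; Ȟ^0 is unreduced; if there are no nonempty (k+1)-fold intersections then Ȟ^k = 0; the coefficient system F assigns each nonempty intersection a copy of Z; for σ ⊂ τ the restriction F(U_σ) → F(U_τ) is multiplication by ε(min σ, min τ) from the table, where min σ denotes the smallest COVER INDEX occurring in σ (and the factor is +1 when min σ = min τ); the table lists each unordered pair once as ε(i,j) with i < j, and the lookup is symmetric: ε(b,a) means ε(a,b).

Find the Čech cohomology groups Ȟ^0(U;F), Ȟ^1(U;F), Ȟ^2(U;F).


Ȟ^0 = Z; Ȟ^1 = Z^2; Ȟ^2 = 0

nonempty intersections:
  U12={e} U13={f} U14={d} U15={b} U23={g} U45={a,c}
C dims 5,6; δ0: rk 4, SNF 1^4
Ȟ^0: (5−4)−0=1 ⇒ Z
Ȟ^1: (6−0)−4=2 ⇒ Z^2
Ȟ^2: (0−0)−0=0 ⇒ 0


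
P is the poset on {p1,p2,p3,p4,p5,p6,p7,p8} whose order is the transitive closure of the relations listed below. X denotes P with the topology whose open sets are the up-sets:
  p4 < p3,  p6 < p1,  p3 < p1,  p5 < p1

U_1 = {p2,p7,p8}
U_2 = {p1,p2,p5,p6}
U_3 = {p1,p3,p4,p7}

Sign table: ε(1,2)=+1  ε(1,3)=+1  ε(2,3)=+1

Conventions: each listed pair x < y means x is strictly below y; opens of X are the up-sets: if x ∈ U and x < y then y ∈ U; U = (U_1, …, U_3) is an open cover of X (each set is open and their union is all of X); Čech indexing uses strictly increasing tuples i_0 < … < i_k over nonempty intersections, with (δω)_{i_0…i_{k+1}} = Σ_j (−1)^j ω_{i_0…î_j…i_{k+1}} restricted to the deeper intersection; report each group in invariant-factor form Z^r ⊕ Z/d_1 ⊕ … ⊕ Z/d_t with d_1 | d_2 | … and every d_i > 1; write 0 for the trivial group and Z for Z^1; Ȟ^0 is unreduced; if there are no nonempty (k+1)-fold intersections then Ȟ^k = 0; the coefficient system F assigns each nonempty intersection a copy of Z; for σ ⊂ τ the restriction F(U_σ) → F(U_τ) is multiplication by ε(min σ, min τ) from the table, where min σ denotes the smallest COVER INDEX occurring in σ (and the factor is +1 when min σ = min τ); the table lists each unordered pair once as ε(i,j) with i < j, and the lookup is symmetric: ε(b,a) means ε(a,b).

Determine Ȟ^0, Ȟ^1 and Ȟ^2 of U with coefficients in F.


nerve simplices:
  U12={p2} U13={p7} U23={p1}
C dims 3,3; δ0: rk 2, SNF 1^2
degree 0: 3−2−0 = 1 → Ȟ^0 ≅ Z
degree 1: 3−0−2 = 1 → Ȟ^1 ≅ Z
degree 2: 0−0−0 = 0 → Ȟ^2 ≅ 0

Ȟ^0(U;F) ≅ Z, Ȟ^1(U;F) ≅ Z, Ȟ^2(U;F) ≅ 0


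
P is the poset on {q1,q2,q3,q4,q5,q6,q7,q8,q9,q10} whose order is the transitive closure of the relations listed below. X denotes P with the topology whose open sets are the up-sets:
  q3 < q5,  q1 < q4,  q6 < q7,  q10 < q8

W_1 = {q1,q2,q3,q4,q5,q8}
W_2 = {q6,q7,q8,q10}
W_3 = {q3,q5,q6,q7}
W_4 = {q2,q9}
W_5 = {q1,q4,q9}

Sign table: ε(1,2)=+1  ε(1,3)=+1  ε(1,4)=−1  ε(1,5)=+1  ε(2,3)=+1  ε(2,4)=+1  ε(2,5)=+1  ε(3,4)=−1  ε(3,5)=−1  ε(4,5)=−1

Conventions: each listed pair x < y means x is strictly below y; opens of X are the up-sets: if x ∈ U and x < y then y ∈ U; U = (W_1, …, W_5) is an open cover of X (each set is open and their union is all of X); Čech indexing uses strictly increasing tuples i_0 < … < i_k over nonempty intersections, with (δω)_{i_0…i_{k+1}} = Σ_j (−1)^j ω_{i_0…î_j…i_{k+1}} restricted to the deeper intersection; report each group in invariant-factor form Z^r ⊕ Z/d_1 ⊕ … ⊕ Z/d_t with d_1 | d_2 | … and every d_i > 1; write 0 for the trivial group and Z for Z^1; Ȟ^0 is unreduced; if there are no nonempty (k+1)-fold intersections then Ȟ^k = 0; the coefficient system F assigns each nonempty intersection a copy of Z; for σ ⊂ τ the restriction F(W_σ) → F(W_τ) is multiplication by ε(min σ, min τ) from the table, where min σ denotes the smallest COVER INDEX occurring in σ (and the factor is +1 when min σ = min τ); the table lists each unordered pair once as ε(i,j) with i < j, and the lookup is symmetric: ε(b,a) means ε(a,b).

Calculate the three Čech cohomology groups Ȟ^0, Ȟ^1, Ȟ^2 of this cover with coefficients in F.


cover nerve:
  W12={q8} W13={q3,q5} W14={q2} W15={q1,q4} W23={q6,q7} W45={q9}
C dims 5,6; δ0: rk 4, SNF 1^4
Ȟ^0: (5−4)−0=1 ⇒ Z
Ȟ^1: (6−0)−4=2 ⇒ Z^2
Ȟ^2: (0−0)−0=0 ⇒ 0

Ȟ^0 = Z,  Ȟ^1 = Z^2,  Ȟ^2 = 0


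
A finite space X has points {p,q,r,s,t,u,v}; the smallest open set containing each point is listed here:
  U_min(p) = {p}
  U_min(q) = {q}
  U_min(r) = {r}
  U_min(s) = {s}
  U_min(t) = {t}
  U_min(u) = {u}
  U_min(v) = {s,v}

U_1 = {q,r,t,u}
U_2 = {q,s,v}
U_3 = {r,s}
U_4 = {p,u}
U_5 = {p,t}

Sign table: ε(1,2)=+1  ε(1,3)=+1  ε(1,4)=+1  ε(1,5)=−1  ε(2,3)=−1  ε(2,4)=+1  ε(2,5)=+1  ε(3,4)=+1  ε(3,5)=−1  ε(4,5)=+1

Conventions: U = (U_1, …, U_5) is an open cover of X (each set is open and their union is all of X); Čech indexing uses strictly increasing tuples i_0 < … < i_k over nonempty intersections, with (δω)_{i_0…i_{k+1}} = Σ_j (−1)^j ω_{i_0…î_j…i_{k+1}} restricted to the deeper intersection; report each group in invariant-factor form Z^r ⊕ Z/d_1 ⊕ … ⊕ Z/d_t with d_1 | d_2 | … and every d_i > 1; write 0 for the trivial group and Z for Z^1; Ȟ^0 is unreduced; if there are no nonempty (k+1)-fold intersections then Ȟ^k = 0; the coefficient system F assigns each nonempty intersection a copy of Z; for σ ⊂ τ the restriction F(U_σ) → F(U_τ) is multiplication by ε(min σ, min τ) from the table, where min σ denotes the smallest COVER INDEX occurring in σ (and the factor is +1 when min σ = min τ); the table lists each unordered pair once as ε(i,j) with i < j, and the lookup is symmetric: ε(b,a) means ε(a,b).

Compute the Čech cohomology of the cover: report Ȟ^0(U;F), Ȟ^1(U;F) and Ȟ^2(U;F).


Ȟ^0 = 0, Ȟ^1 = Z ⊕ Z/2, Ȟ^2 = 0

nonempty intersections:
  U12={q} U13={r} U14={u} U15={t} U23={s} U45={p}
C dims 5,6; δ0: rk 5, SNF 1^4·2
Ȟ^0: (5−5)−0=0 ⇒ 0
Ȟ^1: (6−0)−5=1 plus torsion [2] ⇒ Z ⊕ Z/2
Ȟ^2: (0−0)−0=0 ⇒ 0
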